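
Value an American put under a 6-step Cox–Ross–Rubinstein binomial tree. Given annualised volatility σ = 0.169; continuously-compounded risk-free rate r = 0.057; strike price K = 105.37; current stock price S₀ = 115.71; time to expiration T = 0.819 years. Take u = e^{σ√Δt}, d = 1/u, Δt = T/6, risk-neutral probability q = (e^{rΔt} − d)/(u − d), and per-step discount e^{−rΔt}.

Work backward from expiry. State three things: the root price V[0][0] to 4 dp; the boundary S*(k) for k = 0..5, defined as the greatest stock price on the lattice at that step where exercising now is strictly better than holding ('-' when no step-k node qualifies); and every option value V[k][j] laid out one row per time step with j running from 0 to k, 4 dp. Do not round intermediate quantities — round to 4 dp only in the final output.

Δt=0.13650  u=1.06443  d=0.93947  q=0.54690  discount=0.99225
step 6 (expiry): payoffs max(K−S,0) = 25.8144 15.2328 3.2437 0.0000 0.0000 0.0000 0.0000
step 5: (k=5,j=0): S=84.6812, (K−S)⁺=20.6888, hold=19.8721 ⇒ V=20.6888 exercise | (k=5,j=1): S=95.9446, (K−S)⁺=9.4254, hold=8.6087 ⇒ V=9.4254 exercise | (k=5,j=2): S=108.7062, (K−S)⁺=0.0000, hold=1.4583 ⇒ V=1.4583 continue | (k=5,j=3): S=123.1651, (K−S)⁺=0.0000, hold=0.0000 ⇒ V=0.0000 continue | (k=5,j=4): S=139.5472, (K−S)⁺=0.0000, hold=0.0000 ⇒ V=0.0000 continue | (k=5,j=5): S=158.1083, (K−S)⁺=0.0000, hold=0.0000 ⇒ V=0.0000 continue  boundary S*=95.9446
step 4: (k=4,j=0): S=90.1372, (K−S)⁺=15.2328, hold=14.4162 ⇒ V=15.2328 exercise | (k=4,j=1): S=102.1263, (K−S)⁺=3.2437, hold=5.0289 ⇒ V=5.0289 continue | (k=4,j=2): S=115.7100, (K−S)⁺=0.0000, hold=0.6556 ⇒ V=0.6556 continue | (k=4,j=3): S=131.1005, (K−S)⁺=0.0000, hold=0.0000 ⇒ V=0.0000 continue | (k=4,j=4): S=148.5381, (K−S)⁺=0.0000, hold=0.0000 ⇒ V=0.0000 continue  boundary S*=90.1372
step 3: (k=3,j=0): S=95.9446, (K−S)⁺=9.4254, hold=9.5775 ⇒ V=9.5775 continue | (k=3,j=1): S=108.7062, (K−S)⁺=0.0000, hold=2.6167 ⇒ V=2.6167 continue | (k=3,j=2): S=123.1651, (K−S)⁺=0.0000, hold=0.2948 ⇒ V=0.2948 continue | (k=3,j=3): S=139.5472, (K−S)⁺=0.0000, hold=0.0000 ⇒ V=0.0000 continue  boundary S*=-
step 2: (k=2,j=0): S=102.1263, (K−S)⁺=3.2437, hold=5.7259 ⇒ V=5.7259 continue | (k=2,j=1): S=115.7100, (K−S)⁺=0.0000, hold=1.3364 ⇒ V=1.3364 continue | (k=2,j=2): S=131.1005, (K−S)⁺=0.0000, hold=0.1325 ⇒ V=0.1325 continue  boundary S*=-
step 1: (k=1,j=0): S=108.7062, (K−S)⁺=0.0000, hold=3.2995 ⇒ V=3.2995 continue | (k=1,j=1): S=123.1651, (K−S)⁺=0.0000, hold=0.6727 ⇒ V=0.6727 continue  boundary S*=-
step 0: (k=0,j=0): S=115.7100, (K−S)⁺=0.0000, hold=1.8485 ⇒ V=1.8485 continue  boundary S*=-

price = 1.8485
boundary = - - - - 90.1372 95.9446
tree:
1.8485
3.2995 0.6727
5.7259 1.3364 0.1325
9.5775 2.6167 0.2948 0.0000
15.2328 5.0289 0.6556 0.0000 0.0000
20.6888 9.4254 1.4583 0.0000 0.0000 0.0000
25.8144 15.2328 3.2437 0.0000 0.0000 0.0000 0.0000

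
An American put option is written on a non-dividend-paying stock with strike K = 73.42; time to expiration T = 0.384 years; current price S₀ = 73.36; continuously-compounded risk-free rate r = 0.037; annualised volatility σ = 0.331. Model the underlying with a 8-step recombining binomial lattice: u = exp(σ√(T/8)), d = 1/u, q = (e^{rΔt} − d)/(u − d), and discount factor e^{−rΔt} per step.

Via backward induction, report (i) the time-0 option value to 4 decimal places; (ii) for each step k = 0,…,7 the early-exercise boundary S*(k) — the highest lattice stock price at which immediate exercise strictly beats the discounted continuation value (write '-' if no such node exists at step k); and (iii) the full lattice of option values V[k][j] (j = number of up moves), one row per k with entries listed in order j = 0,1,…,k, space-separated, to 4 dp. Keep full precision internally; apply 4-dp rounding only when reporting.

Δt=0.04800  u=1.07521  d=0.93005  q=0.49412  discount=0.99823
step 8 (expiry): payoffs max(K−S,0) = 32.3519 25.9419 18.5314 9.9643 0.0600 0.0000 0.0000 0.0000 0.0000
step 7: (k=7,j=0): S=44.1569, (K−S)⁺=29.2631, hold=29.1328 ⇒ V=29.2631 exercise | (k=7,j=1): S=51.0490, (K−S)⁺=22.3710, hold=22.2407 ⇒ V=22.3710 exercise | (k=7,j=2): S=59.0169, (K−S)⁺=14.4031, hold=14.2728 ⇒ V=14.4031 exercise | (k=7,j=3): S=68.2284, (K−S)⁺=5.1916, hold=5.0614 ⇒ V=5.1916 exercise | (k=7,j=4): S=78.8776, (K−S)⁺=0.0000, hold=0.0303 ⇒ V=0.0303 continue | (k=7,j=5): S=91.1890, (K−S)⁺=0.0000, hold=0.0000 ⇒ V=0.0000 continue | (k=7,j=6): S=105.4220, (K−S)⁺=0.0000, hold=0.0000 ⇒ V=0.0000 continue | (k=7,j=7): S=121.8765, (K−S)⁺=0.0000, hold=0.0000 ⇒ V=0.0000 continue  boundary S*=68.2284
step 6: (k=6,j=0): S=47.4781, (K−S)⁺=25.9419, hold=25.8116 ⇒ V=25.9419 exercise | (k=6,j=1): S=54.8886, (K−S)⁺=18.5314, hold=18.4012 ⇒ V=18.5314 exercise | (k=6,j=2): S=63.4557, (K−S)⁺=9.9643, hold=9.8340 ⇒ V=9.9643 exercise | (k=6,j=3): S=73.3600, (K−S)⁺=0.0600, hold=2.6366 ⇒ V=2.6366 continue | (k=6,j=4): S=84.8102, (K−S)⁺=0.0000, hold=0.0153 ⇒ V=0.0153 continue | (k=6,j=5): S=98.0476, (K−S)⁺=0.0000, hold=0.0000 ⇒ V=0.0000 continue | (k=6,j=6): S=113.3510, (K−S)⁺=0.0000, hold=0.0000 ⇒ V=0.0000 continue  boundary S*=63.4557
step 5: (k=5,j=0): S=51.0490, (K−S)⁺=22.3710, hold=22.2407 ⇒ V=22.3710 exercise | (k=5,j=1): S=59.0169, (K−S)⁺=14.4031, hold=14.2728 ⇒ V=14.4031 exercise | (k=5,j=2): S=68.2284, (K−S)⁺=5.1916, hold=6.3323 ⇒ V=6.3323 continue | (k=5,j=3): S=78.8776, (K−S)⁺=0.0000, hold=1.3390 ⇒ V=1.3390 continue | (k=5,j=4): S=91.1890, (K−S)⁺=0.0000, hold=0.0077 ⇒ V=0.0077 continue | (k=5,j=5): S=105.4220, (K−S)⁺=0.0000, hold=0.0000 ⇒ V=0.0000 continue  boundary S*=59.0169
step 4: (k=4,j=0): S=54.8886, (K−S)⁺=18.5314, hold=18.4012 ⇒ V=18.5314 exercise | (k=4,j=1): S=63.4557, (K−S)⁺=9.9643, hold=10.3966 ⇒ V=10.3966 continue | (k=4,j=2): S=73.3600, (K−S)⁺=0.0600, hold=3.8581 ⇒ V=3.8581 continue | (k=4,j=3): S=84.8102, (K−S)⁺=0.0000, hold=0.6800 ⇒ V=0.6800 continue | (k=4,j=4): S=98.0476, (K−S)⁺=0.0000, hold=0.0039 ⇒ V=0.0039 continue  boundary S*=54.8886
step 3: (k=3,j=0): S=59.0169, (K−S)⁺=14.4031, hold=14.4861 ⇒ V=14.4861 continue | (k=3,j=1): S=68.2284, (K−S)⁺=5.1916, hold=7.1531 ⇒ V=7.1531 continue | (k=3,j=2): S=78.8776, (K−S)⁺=0.0000, hold=2.2837 ⇒ V=2.2837 continue | (k=3,j=3): S=91.1890, (K−S)⁺=0.0000, hold=0.3453 ⇒ V=0.3453 continue  boundary S*=-
step 2: (k=2,j=0): S=63.4557, (K−S)⁺=9.9643, hold=10.8434 ⇒ V=10.8434 continue | (k=2,j=1): S=73.3600, (K−S)⁺=0.0600, hold=4.7386 ⇒ V=4.7386 continue | (k=2,j=2): S=84.8102, (K−S)⁺=0.0000, hold=1.3235 ⇒ V=1.3235 continue  boundary S*=-
step 1: (k=1,j=0): S=68.2284, (K−S)⁺=5.1916, hold=7.8130 ⇒ V=7.8130 continue | (k=1,j=1): S=78.8776, (K−S)⁺=0.0000, hold=3.0457 ⇒ V=3.0457 continue  boundary S*=-
step 0: (k=0,j=0): S=73.3600, (K−S)⁺=0.0600, hold=5.4477 ⇒ V=5.4477 continue  boundary S*=-

price = 5.4477
boundary = - - - - 54.8886 59.0169 63.4557 68.2284
tree:
5.4477
7.8130 3.0457
10.8434 4.7386 1.3235
14.4861 7.1531 2.2837 0.3453
18.5314 10.3966 3.8581 0.6800 0.0039
22.3710 14.4031 6.3323 1.3390 0.0077 0.0000
25.9419 18.5314 9.9643 2.6366 0.0153 0.0000 0.0000
29.2631 22.3710 14.4031 5.1916 0.0303 0.0000 0.0000 0.0000
32.3519 25.9419 18.5314 9.9643 0.0600 0.0000 0.0000 0.0000 0.0000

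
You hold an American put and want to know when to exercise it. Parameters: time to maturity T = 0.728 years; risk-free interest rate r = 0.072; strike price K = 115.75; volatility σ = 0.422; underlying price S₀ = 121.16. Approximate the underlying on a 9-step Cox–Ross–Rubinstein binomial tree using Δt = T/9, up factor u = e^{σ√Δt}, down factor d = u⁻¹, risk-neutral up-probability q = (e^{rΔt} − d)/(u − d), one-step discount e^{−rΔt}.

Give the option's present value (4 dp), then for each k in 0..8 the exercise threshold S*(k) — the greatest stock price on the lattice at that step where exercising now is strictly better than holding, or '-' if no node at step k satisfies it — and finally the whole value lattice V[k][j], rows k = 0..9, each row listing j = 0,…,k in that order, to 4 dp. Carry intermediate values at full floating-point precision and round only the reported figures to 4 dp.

Δt=0.08089  u=1.12752  d=0.88690  q=0.49431  discount=0.99419
step 9 (expiry): payoffs max(K−S,0) = 74.6123 63.4516 49.2629 31.2248 8.2930 0.0000 0.0000 0.0000 0.0000 0.0000
step 8: (k=8,j=0): S=46.3835, (K−S)⁺=69.3665, hold=68.6943 ⇒ V=69.3665 exercise | (k=8,j=1): S=58.9675, (K−S)⁺=56.7825, hold=56.1103 ⇒ V=56.7825 exercise | (k=8,j=2): S=74.9655, (K−S)⁺=40.7845, hold=40.1123 ⇒ V=40.7845 exercise | (k=8,j=3): S=95.3038, (K−S)⁺=20.4462, hold=19.7740 ⇒ V=20.4462 exercise | (k=8,j=4): S=121.1600, (K−S)⁺=0.0000, hold=4.1694 ⇒ V=4.1694 continue | (k=8,j=5): S=154.0310, (K−S)⁺=0.0000, hold=0.0000 ⇒ V=0.0000 continue | (k=8,j=6): S=195.8199, (K−S)⁺=0.0000, hold=0.0000 ⇒ V=0.0000 continue | (k=8,j=7): S=248.9463, (K−S)⁺=0.0000, hold=0.0000 ⇒ V=0.0000 continue | (k=8,j=8): S=316.4861, (K−S)⁺=0.0000, hold=0.0000 ⇒ V=0.0000 continue  boundary S*=95.3038
step 7: (k=7,j=0): S=52.2984, (K−S)⁺=63.4516, hold=62.7794 ⇒ V=63.4516 exercise | (k=7,j=1): S=66.4871, (K−S)⁺=49.2629, hold=48.5908 ⇒ V=49.2629 exercise | (k=7,j=2): S=84.5252, (K−S)⁺=31.2248, hold=30.5527 ⇒ V=31.2248 exercise | (k=7,j=3): S=107.4570, (K−S)⁺=8.2930, hold=12.3284 ⇒ V=12.3284 continue | (k=7,j=4): S=136.6104, (K−S)⁺=0.0000, hold=2.0962 ⇒ V=2.0962 continue | (k=7,j=5): S=173.6731, (K−S)⁺=0.0000, hold=0.0000 ⇒ V=0.0000 continue | (k=7,j=6): S=220.7910, (K−S)⁺=0.0000, hold=0.0000 ⇒ V=0.0000 continue | (k=7,j=7): S=280.6921, (K−S)⁺=0.0000, hold=0.0000 ⇒ V=0.0000 continue  boundary S*=84.5252
step 6: (k=6,j=0): S=58.9675, (K−S)⁺=56.7825, hold=56.1103 ⇒ V=56.7825 exercise | (k=6,j=1): S=74.9655, (K−S)⁺=40.7845, hold=40.1123 ⇒ V=40.7845 exercise | (k=6,j=2): S=95.3038, (K−S)⁺=20.4462, hold=21.7572 ⇒ V=21.7572 continue | (k=6,j=3): S=121.1600, (K−S)⁺=0.0000, hold=7.2283 ⇒ V=7.2283 continue | (k=6,j=4): S=154.0310, (K−S)⁺=0.0000, hold=1.0539 ⇒ V=1.0539 continue | (k=6,j=5): S=195.8199, (K−S)⁺=0.0000, hold=0.0000 ⇒ V=0.0000 continue | (k=6,j=6): S=248.9463, (K−S)⁺=0.0000, hold=0.0000 ⇒ V=0.0000 continue  boundary S*=74.9655
step 5: (k=5,j=0): S=66.4871, (K−S)⁺=49.2629, hold=48.5908 ⇒ V=49.2629 exercise | (k=5,j=1): S=84.5252, (K−S)⁺=31.2248, hold=31.1969 ⇒ V=31.2248 exercise | (k=5,j=2): S=107.4570, (K−S)⁺=8.2930, hold=14.4908 ⇒ V=14.4908 continue | (k=5,j=3): S=136.6104, (K−S)⁺=0.0000, hold=4.1520 ⇒ V=4.1520 continue | (k=5,j=4): S=173.6731, (K−S)⁺=0.0000, hold=0.5298 ⇒ V=0.5298 continue | (k=5,j=5): S=220.7910, (K−S)⁺=0.0000, hold=0.0000 ⇒ V=0.0000 continue  boundary S*=84.5252
step 4: (k=4,j=0): S=74.9655, (K−S)⁺=40.7845, hold=40.1123 ⇒ V=40.7845 exercise | (k=4,j=1): S=95.3038, (K−S)⁺=20.4462, hold=22.8198 ⇒ V=22.8198 continue | (k=4,j=2): S=121.1600, (K−S)⁺=0.0000, hold=9.3258 ⇒ V=9.3258 continue | (k=4,j=3): S=154.0310, (K−S)⁺=0.0000, hold=2.3478 ⇒ V=2.3478 continue | (k=4,j=4): S=195.8199, (K−S)⁺=0.0000, hold=0.2664 ⇒ V=0.2664 continue  boundary S*=74.9655
step 3: (k=3,j=0): S=84.5252, (K−S)⁺=31.2248, hold=31.7192 ⇒ V=31.7192 continue | (k=3,j=1): S=107.4570, (K−S)⁺=8.2930, hold=16.0559 ⇒ V=16.0559 continue | (k=3,j=2): S=136.6104, (K−S)⁺=0.0000, hold=5.8424 ⇒ V=5.8424 continue | (k=3,j=3): S=173.6731, (K−S)⁺=0.0000, hold=1.3113 ⇒ V=1.3113 continue  boundary S*=-
step 2: (k=2,j=0): S=95.3038, (K−S)⁺=20.4462, hold=23.8375 ⇒ V=23.8375 continue | (k=2,j=1): S=121.1600, (K−S)⁺=0.0000, hold=10.9434 ⇒ V=10.9434 continue | (k=2,j=2): S=154.0310, (K−S)⁺=0.0000, hold=3.5818 ⇒ V=3.5818 continue  boundary S*=-
step 1: (k=1,j=0): S=107.4570, (K−S)⁺=8.2930, hold=17.3625 ⇒ V=17.3625 continue | (k=1,j=1): S=136.6104, (K−S)⁺=0.0000, hold=7.2621 ⇒ V=7.2621 continue  boundary S*=-
step 0: (k=0,j=0): S=121.1600, (K−S)⁺=0.0000, hold=12.2980 ⇒ V=12.2980 continue  boundary S*=-

price = 12.2980
boundary = - - - - 74.9655 84.5252 74.9655 84.5252 95.3038
tree:
12.2980
17.3625 7.2621
23.8375 10.9434 3.5818
31.7192 16.0559 5.8424 1.3113
40.7845 22.8198 9.3258 2.3478 0.2664
49.2629 31.2248 14.4908 4.1520 0.5298 0.0000
56.7825 40.7845 21.7572 7.2283 1.0539 0.0000 0.0000
63.4516 49.2629 31.2248 12.3284 2.0962 0.0000 0.0000 0.0000
69.3665 56.7825 40.7845 20.4462 4.1694 0.0000 0.0000 0.0000 0.0000
74.6123 63.4516 49.2629 31.2248 8.2930 0.0000 0.0000 0.0000 0.0000 0.0000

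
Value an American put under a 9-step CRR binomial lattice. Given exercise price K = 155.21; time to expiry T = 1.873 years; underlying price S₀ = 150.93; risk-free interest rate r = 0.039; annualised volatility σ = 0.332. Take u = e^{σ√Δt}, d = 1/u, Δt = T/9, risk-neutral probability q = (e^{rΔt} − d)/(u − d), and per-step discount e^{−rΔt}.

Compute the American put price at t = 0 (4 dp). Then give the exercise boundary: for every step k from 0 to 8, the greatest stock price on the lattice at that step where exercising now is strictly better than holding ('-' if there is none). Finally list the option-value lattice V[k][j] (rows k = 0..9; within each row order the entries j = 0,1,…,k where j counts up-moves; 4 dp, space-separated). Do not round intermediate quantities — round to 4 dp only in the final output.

Δt=0.20811  u=1.16353  d=0.85946  q=0.48901  discount=0.99192
step 9 (expiry): payoffs max(K−S,0) = 116.5922 102.9294 84.4328 59.3922 25.4923 0.0000 0.0000 0.0000 0.0000 0.0000
step 8: (k=8,j=0): S=44.9329, (K−S)⁺=110.2771, hold=109.0225 ⇒ V=110.2771 exercise | (k=8,j=1): S=60.8299, (K−S)⁺=94.3801, hold=93.1254 ⇒ V=94.3801 exercise | (k=8,j=2): S=82.3512, (K−S)⁺=72.8588, hold=71.6041 ⇒ V=72.8588 exercise | (k=8,j=3): S=111.4866, (K−S)⁺=43.7234, hold=42.4687 ⇒ V=43.7234 exercise | (k=8,j=4): S=150.9300, (K−S)⁺=4.2800, hold=12.9210 ⇒ V=12.9210 continue | (k=8,j=5): S=204.3282, (K−S)⁺=0.0000, hold=0.0000 ⇒ V=0.0000 continue | (k=8,j=6): S=276.6184, (K−S)⁺=0.0000, hold=0.0000 ⇒ V=0.0000 continue | (k=8,j=7): S=374.4846, (K−S)⁺=0.0000, hold=0.0000 ⇒ V=0.0000 continue | (k=8,j=8): S=506.9752, (K−S)⁺=0.0000, hold=0.0000 ⇒ V=0.0000 continue  boundary S*=111.4866
step 7: (k=7,j=0): S=52.2806, (K−S)⁺=102.9294, hold=101.6747 ⇒ V=102.9294 exercise | (k=7,j=1): S=70.7772, (K−S)⁺=84.4328, hold=83.1781 ⇒ V=84.4328 exercise | (k=7,j=2): S=95.8178, (K−S)⁺=59.3922, hold=58.1375 ⇒ V=59.3922 exercise | (k=7,j=3): S=129.7177, (K−S)⁺=25.4923, hold=28.4291 ⇒ V=28.4291 continue | (k=7,j=4): S=175.6111, (K−S)⁺=0.0000, hold=6.5492 ⇒ V=6.5492 continue | (k=7,j=5): S=237.7414, (K−S)⁺=0.0000, hold=0.0000 ⇒ V=0.0000 continue | (k=7,j=6): S=321.8530, (K−S)⁺=0.0000, hold=0.0000 ⇒ V=0.0000 continue | (k=7,j=7): S=435.7228, (K−S)⁺=0.0000, hold=0.0000 ⇒ V=0.0000 continue  boundary S*=95.8178
step 6: (k=6,j=0): S=60.8299, (K−S)⁺=94.3801, hold=93.1254 ⇒ V=94.3801 exercise | (k=6,j=1): S=82.3512, (K−S)⁺=72.8588, hold=71.6041 ⇒ V=72.8588 exercise | (k=6,j=2): S=111.4866, (K−S)⁺=43.7234, hold=43.8932 ⇒ V=43.8932 continue | (k=6,j=3): S=150.9300, (K−S)⁺=4.2800, hold=17.5863 ⇒ V=17.5863 continue | (k=6,j=4): S=204.3282, (K−S)⁺=0.0000, hold=3.3195 ⇒ V=3.3195 continue | (k=6,j=5): S=276.6184, (K−S)⁺=0.0000, hold=0.0000 ⇒ V=0.0000 continue | (k=6,j=6): S=374.4846, (K−S)⁺=0.0000, hold=0.0000 ⇒ V=0.0000 continue  boundary S*=82.3512
step 5: (k=5,j=0): S=70.7772, (K−S)⁺=84.4328, hold=83.1781 ⇒ V=84.4328 exercise | (k=5,j=1): S=95.8178, (K−S)⁺=59.3922, hold=58.2199 ⇒ V=59.3922 exercise | (k=5,j=2): S=129.7177, (K−S)⁺=25.4923, hold=30.7781 ⇒ V=30.7781 continue | (k=5,j=3): S=175.6111, (K−S)⁺=0.0000, hold=10.5239 ⇒ V=10.5239 continue | (k=5,j=4): S=237.7414, (K−S)⁺=0.0000, hold=1.6825 ⇒ V=1.6825 continue | (k=5,j=5): S=321.8530, (K−S)⁺=0.0000, hold=0.0000 ⇒ V=0.0000 continue  boundary S*=95.8178
step 4: (k=4,j=0): S=82.3512, (K−S)⁺=72.8588, hold=71.6041 ⇒ V=72.8588 exercise | (k=4,j=1): S=111.4866, (K−S)⁺=43.7234, hold=45.0326 ⇒ V=45.0326 continue | (k=4,j=2): S=150.9300, (K−S)⁺=4.2800, hold=20.7049 ⇒ V=20.7049 continue | (k=4,j=3): S=204.3282, (K−S)⁺=0.0000, hold=6.1503 ⇒ V=6.1503 continue | (k=4,j=4): S=276.6184, (K−S)⁺=0.0000, hold=0.8528 ⇒ V=0.8528 continue  boundary S*=82.3512
step 3: (k=3,j=0): S=95.8178, (K−S)⁺=59.3922, hold=58.7726 ⇒ V=59.3922 exercise | (k=3,j=1): S=129.7177, (K−S)⁺=25.4923, hold=32.8683 ⇒ V=32.8683 continue | (k=3,j=2): S=175.6111, (K−S)⁺=0.0000, hold=13.4777 ⇒ V=13.4777 continue | (k=3,j=3): S=237.7414, (K−S)⁺=0.0000, hold=3.5310 ⇒ V=3.5310 continue  boundary S*=95.8178
step 2: (k=2,j=0): S=111.4866, (K−S)⁺=43.7234, hold=46.0465 ⇒ V=46.0465 continue | (k=2,j=1): S=150.9300, (K−S)⁺=4.2800, hold=23.1971 ⇒ V=23.1971 continue | (k=2,j=2): S=204.3282, (K−S)⁺=0.0000, hold=8.5440 ⇒ V=8.5440 continue  boundary S*=-
step 1: (k=1,j=0): S=129.7177, (K−S)⁺=25.4923, hold=34.5910 ⇒ V=34.5910 continue | (k=1,j=1): S=175.6111, (K−S)⁺=0.0000, hold=15.9020 ⇒ V=15.9020 continue  boundary S*=-
step 0: (k=0,j=0): S=150.9300, (K−S)⁺=4.2800, hold=25.2462 ⇒ V=25.2462 continue  boundary S*=-

price = 25.2462
boundary = - - - 95.8178 82.3512 95.8178 82.3512 95.8178 111.4866
tree:
25.2462
34.5910 15.9020
46.0465 23.1971 8.5440
59.3922 32.8683 13.4777 3.5310
72.8588 45.0326 20.7049 6.1503 0.8528
84.4328 59.3922 30.7781 10.5239 1.6825 0.0000
94.3801 72.8588 43.8932 17.5863 3.3195 0.0000 0.0000
102.9294 84.4328 59.3922 28.4291 6.5492 0.0000 0.0000 0.0000
110.2771 94.3801 72.8588 43.7234 12.9210 0.0000 0.0000 0.0000 0.0000
116.5922 102.9294 84.4328 59.3922 25.4923 0.0000 0.0000 0.0000 0.0000 0.0000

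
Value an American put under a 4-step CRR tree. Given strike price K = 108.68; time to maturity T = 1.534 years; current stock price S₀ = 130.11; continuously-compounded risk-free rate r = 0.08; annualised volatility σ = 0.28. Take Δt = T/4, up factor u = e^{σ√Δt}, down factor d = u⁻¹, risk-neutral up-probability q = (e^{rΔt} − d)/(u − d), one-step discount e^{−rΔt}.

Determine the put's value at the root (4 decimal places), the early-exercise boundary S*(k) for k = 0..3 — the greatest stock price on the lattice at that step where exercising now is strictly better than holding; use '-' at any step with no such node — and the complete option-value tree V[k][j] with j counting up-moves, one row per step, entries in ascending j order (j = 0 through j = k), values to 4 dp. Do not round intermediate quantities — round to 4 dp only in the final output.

price = 4.9346
boundary = - - - 77.3384
tree:
4.9346
9.4982 1.4238
17.6874 3.2349 0.0000
31.3416 7.3497 0.0000 0.0000
43.6536 16.6985 0.0000 0.0000 0.0000

Δt=0.38350  u=1.18934  d=0.84080  q=0.54615  discount=0.96979
step 4 (expiry): payoffs max(K−S,0) = 43.6536 16.6985 0.0000 0.0000 0.0000
step 3: (k=3,j=0): S=77.3384, (K−S)⁺=31.3416, hold=28.0580 ⇒ V=31.3416 exercise | (k=3,j=1): S=109.3970, (K−S)⁺=0.0000, hold=7.3497 ⇒ V=7.3497 continue | (k=3,j=2): S=154.7447, (K−S)⁺=0.0000, hold=0.0000 ⇒ V=0.0000 continue | (k=3,j=3): S=218.8902, (K−S)⁺=0.0000, hold=0.0000 ⇒ V=0.0000 continue  boundary S*=77.3384
step 2: (k=2,j=0): S=91.9815, (K−S)⁺=16.6985, hold=17.6874 ⇒ V=17.6874 continue | (k=2,j=1): S=130.1100, (K−S)⁺=0.0000, hold=3.2349 ⇒ V=3.2349 continue | (k=2,j=2): S=184.0438, (K−S)⁺=0.0000, hold=0.0000 ⇒ V=0.0000 continue  boundary S*=-
step 1: (k=1,j=0): S=109.3970, (K−S)⁺=0.0000, hold=9.4982 ⇒ V=9.4982 continue | (k=1,j=1): S=154.7447, (K−S)⁺=0.0000, hold=1.4238 ⇒ V=1.4238 continue  boundary S*=-
step 0: (k=0,j=0): S=130.1100, (K−S)⁺=0.0000, hold=4.9346 ⇒ V=4.9346 continue  boundary S*=-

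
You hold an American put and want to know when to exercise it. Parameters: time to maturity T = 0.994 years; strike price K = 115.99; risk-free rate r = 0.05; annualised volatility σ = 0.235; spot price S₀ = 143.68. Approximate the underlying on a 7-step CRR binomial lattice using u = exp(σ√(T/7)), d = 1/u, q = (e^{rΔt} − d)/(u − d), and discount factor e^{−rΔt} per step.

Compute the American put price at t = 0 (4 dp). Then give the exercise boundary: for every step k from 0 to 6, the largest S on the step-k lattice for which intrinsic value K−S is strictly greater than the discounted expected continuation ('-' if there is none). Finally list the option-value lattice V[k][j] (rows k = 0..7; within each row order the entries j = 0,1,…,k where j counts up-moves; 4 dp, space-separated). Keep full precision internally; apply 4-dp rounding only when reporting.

Δt=0.14200, u=1.09259, d=0.91525, q=0.51805, disc=e^(-rΔt)=0.99293
k=7 terminal: V=max(K-S,0) → 38.6891 23.7112 5.8311 0.0000 0.0000 0.0000 0.0000 0.0000
k=6: j=0 S=84.4585 intr=31.5315 cont=30.7109 V=31.5315[EX]; j=1 S=100.8233 intr=15.1667 cont=14.3461 V=15.1667[EX]; j=2 S=120.3590 intr=0.0000 cont=2.7904 V=2.7904[hold]; j=3 S=143.6800 intr=0.0000 cont=0.0000 V=0.0000[hold]; j=4 S=171.5197 intr=0.0000 cont=0.0000 V=0.0000[hold]; j=5 S=204.7537 intr=0.0000 cont=0.0000 V=0.0000[hold]; j=6 S=244.4272 intr=0.0000 cont=0.0000 V=0.0000[hold]  S*(6)=100.8233
k=5: j=0 S=92.2788 intr=23.7112 cont=22.8906 V=23.7112[EX]; j=1 S=110.1589 intr=5.8311 cont=8.6932 V=8.6932[hold]; j=2 S=131.5035 intr=0.0000 cont=1.3353 V=1.3353[hold]; j=3 S=156.9839 intr=0.0000 cont=0.0000 V=0.0000[hold]; j=4 S=187.4014 intr=0.0000 cont=0.0000 V=0.0000[hold]; j=5 S=223.7127 intr=0.0000 cont=0.0000 V=0.0000[hold]  S*(5)=92.2788
k=4: j=0 S=100.8233 intr=15.1667 cont=15.8183 V=15.8183[hold]; j=1 S=120.3590 intr=0.0000 cont=4.8468 V=4.8468[hold]; j=2 S=143.6800 intr=0.0000 cont=0.6390 V=0.6390[hold]; j=3 S=171.5197 intr=0.0000 cont=0.0000 V=0.0000[hold]; j=4 S=204.7537 intr=0.0000 cont=0.0000 V=0.0000[hold]  S*(4)=-
k=3: j=0 S=110.1589 intr=5.8311 cont=10.0628 V=10.0628[hold]; j=1 S=131.5035 intr=0.0000 cont=2.6481 V=2.6481[hold]; j=2 S=156.9839 intr=0.0000 cont=0.3058 V=0.3058[hold]; j=3 S=187.4014 intr=0.0000 cont=0.0000 V=0.0000[hold]  S*(3)=-
k=2: j=0 S=120.3590 intr=0.0000 cont=6.1776 V=6.1776[hold]; j=1 S=143.6800 intr=0.0000 cont=1.4245 V=1.4245[hold]; j=2 S=171.5197 intr=0.0000 cont=0.1463 V=0.1463[hold]  S*(2)=-
k=1: j=0 S=131.5035 intr=0.0000 cont=3.6889 V=3.6889[hold]; j=1 S=156.9839 intr=0.0000 cont=0.7569 V=0.7569[hold]  S*(1)=-
k=0: j=0 S=143.6800 intr=0.0000 cont=2.1546 V=2.1546[hold]  S*(0)=-

price = 2.1546
boundary = - - - - - 92.2788 100.8233
tree:
2.1546
3.6889 0.7569
6.1776 1.4245 0.1463
10.0628 2.6481 0.3058 0.0000
15.8183 4.8468 0.6390 0.0000 0.0000
23.7112 8.6932 1.3353 0.0000 0.0000 0.0000
31.5315 15.1667 2.7904 0.0000 0.0000 0.0000 0.0000
38.6891 23.7112 5.8311 0.0000 0.0000 0.0000 0.0000 0.0000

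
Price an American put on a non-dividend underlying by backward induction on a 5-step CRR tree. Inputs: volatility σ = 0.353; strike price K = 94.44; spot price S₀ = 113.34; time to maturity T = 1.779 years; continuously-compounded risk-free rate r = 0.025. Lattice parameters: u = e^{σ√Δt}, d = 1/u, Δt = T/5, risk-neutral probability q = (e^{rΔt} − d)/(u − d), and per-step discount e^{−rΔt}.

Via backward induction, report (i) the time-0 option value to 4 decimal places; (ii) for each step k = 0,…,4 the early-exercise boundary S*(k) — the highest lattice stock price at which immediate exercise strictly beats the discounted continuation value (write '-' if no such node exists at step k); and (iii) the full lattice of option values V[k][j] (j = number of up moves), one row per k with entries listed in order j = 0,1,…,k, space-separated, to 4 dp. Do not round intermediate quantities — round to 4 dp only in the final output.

params: Δt=0.35580 u=1.23437 d=0.81013 q=0.46861 e^(-rΔt)=0.99114
t_5 payoffs: 54.8891 34.1775 2.6199 0.0000 0.0000 0.0000
t_4: node(4,0) S=48.8204 payoff=45.6196 vs cont=44.7833 → 45.6196 [stop]  node(4,1) S=74.3862 payoff=20.0538 vs cont=19.2175 → 20.0538 [stop]  node(4,2) S=113.3400 payoff=0.0000 vs cont=1.3798 → 1.3798 [wait]  node(4,3) S=172.6927 payoff=0.0000 vs cont=0.0000 → 0.0000 [wait]  node(4,4) S=263.1267 payoff=0.0000 vs cont=0.0000 → 0.0000 [wait]  ⇒ S*(4)=74.3862
t_3: node(3,0) S=60.2625 payoff=34.1775 vs cont=33.3412 → 34.1775 [stop]  node(3,1) S=91.8201 payoff=2.6199 vs cont=11.2028 → 11.2028 [wait]  node(3,2) S=139.9035 payoff=0.0000 vs cont=0.7267 → 0.7267 [wait]  node(3,3) S=213.1668 payoff=0.0000 vs cont=0.0000 → 0.0000 [wait]  ⇒ S*(3)=60.2625
t_2: node(2,0) S=74.3862 payoff=20.0538 vs cont=23.2040 → 23.2040 [wait]  node(2,1) S=113.3400 payoff=0.0000 vs cont=6.2379 → 6.2379 [wait]  node(2,2) S=172.6927 payoff=0.0000 vs cont=0.3828 → 0.3828 [wait]  ⇒ S*(2)=-
t_1: node(1,0) S=91.8201 payoff=2.6199 vs cont=15.1183 → 15.1183 [wait]  node(1,1) S=139.9035 payoff=0.0000 vs cont=3.4631 → 3.4631 [wait]  ⇒ S*(1)=-
t_0: node(0,0) S=113.3400 payoff=0.0000 vs cont=9.5710 → 9.5710 [wait]  ⇒ S*(0)=-

price = 9.5710
boundary = - - - 60.2625 74.3862
tree:
9.5710
15.1183 3.4631
23.2040 6.2379 0.3828
34.1775 11.2028 0.7267 0.0000
45.6196 20.0538 1.3798 0.0000 0.0000
54.8891 34.1775 2.6199 0.0000 0.0000 0.0000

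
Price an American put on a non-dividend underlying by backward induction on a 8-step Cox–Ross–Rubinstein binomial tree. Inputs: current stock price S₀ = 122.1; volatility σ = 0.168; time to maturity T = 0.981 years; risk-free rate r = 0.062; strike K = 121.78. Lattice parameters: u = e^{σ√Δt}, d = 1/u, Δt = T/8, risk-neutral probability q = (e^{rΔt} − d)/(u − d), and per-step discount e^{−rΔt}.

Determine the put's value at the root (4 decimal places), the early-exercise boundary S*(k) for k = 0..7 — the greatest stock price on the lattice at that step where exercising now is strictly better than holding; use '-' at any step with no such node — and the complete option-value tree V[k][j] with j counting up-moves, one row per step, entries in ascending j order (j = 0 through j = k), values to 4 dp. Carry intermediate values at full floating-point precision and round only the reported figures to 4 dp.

price = 5.3100
boundary = - - 108.5467 102.3451 108.5467 102.3451 108.5467 115.1241
tree:
5.3100
8.5325 2.7484
13.2333 4.8067 1.1034
19.4349 8.1394 2.1479 0.2645
25.2822 13.2333 4.0866 0.5924 0.0000
30.7954 19.4349 7.5307 1.3268 0.0000 0.0000
35.9936 25.2822 13.2333 2.9717 0.0000 0.0000 0.0000
40.8948 30.7954 19.4349 6.6559 0.0000 0.0000 0.0000 0.0000
45.5160 35.9936 25.2822 13.2333 0.0000 0.0000 0.0000 0.0000 0.0000

Δt=0.12262, u=1.06059, d=0.94287, q=0.55012, disc=e^(-rΔt)=0.99243
k=8 terminal: V=max(K-S,0) → 45.5160 35.9936 25.2822 13.2333 0.0000 0.0000 0.0000 0.0000 0.0000
k=7: j=0 S=80.8852 intr=40.8948 cont=39.9725 V=40.8948[EX]; j=1 S=90.9846 intr=30.7954 cont=29.8730 V=30.7954[EX]; j=2 S=102.3451 intr=19.4349 cont=18.5126 V=19.4349[EX]; j=3 S=115.1241 intr=6.6559 cont=5.9083 V=6.6559[EX]; j=4 S=129.4986 intr=0.0000 cont=0.0000 V=0.0000[hold]; j=5 S=145.6680 intr=0.0000 cont=0.0000 V=0.0000[hold]; j=6 S=163.8564 intr=0.0000 cont=0.0000 V=0.0000[hold]; j=7 S=184.3158 intr=0.0000 cont=0.0000 V=0.0000[hold]  S*(7)=115.1241
k=6: j=0 S=85.7864 intr=35.9936 cont=35.0713 V=35.9936[EX]; j=1 S=96.4978 intr=25.2822 cont=24.3598 V=25.2822[EX]; j=2 S=108.5467 intr=13.2333 cont=12.3110 V=13.2333[EX]; j=3 S=122.1000 intr=0.0000 cont=2.9717 V=2.9717[hold]; j=4 S=137.3456 intr=0.0000 cont=0.0000 V=0.0000[hold]; j=5 S=154.4948 intr=0.0000 cont=0.0000 V=0.0000[hold]; j=6 S=173.7852 intr=0.0000 cont=0.0000 V=0.0000[hold]  S*(6)=108.5467
k=5: j=0 S=90.9846 intr=30.7954 cont=29.8730 V=30.7954[EX]; j=1 S=102.3451 intr=19.4349 cont=18.5126 V=19.4349[EX]; j=2 S=115.1241 intr=6.6559 cont=7.5307 V=7.5307[hold]; j=3 S=129.4986 intr=0.0000 cont=1.3268 V=1.3268[hold]; j=4 S=145.6680 intr=0.0000 cont=0.0000 V=0.0000[hold]; j=5 S=163.8564 intr=0.0000 cont=0.0000 V=0.0000[hold]  S*(5)=102.3451
k=4: j=0 S=96.4978 intr=25.2822 cont=24.3598 V=25.2822[EX]; j=1 S=108.5467 intr=13.2333 cont=12.7885 V=13.2333[EX]; j=2 S=122.1000 intr=0.0000 cont=4.0866 V=4.0866[hold]; j=3 S=137.3456 intr=0.0000 cont=0.5924 V=0.5924[hold]; j=4 S=154.4948 intr=0.0000 cont=0.0000 V=0.0000[hold]  S*(4)=108.5467
k=3: j=0 S=102.3451 intr=19.4349 cont=18.5126 V=19.4349[EX]; j=1 S=115.1241 intr=6.6559 cont=8.1394 V=8.1394[hold]; j=2 S=129.4986 intr=0.0000 cont=2.1479 V=2.1479[hold]; j=3 S=145.6680 intr=0.0000 cont=0.2645 V=0.2645[hold]  S*(3)=102.3451
k=2: j=0 S=108.5467 intr=13.2333 cont=13.1209 V=13.2333[EX]; j=1 S=122.1000 intr=0.0000 cont=4.8067 V=4.8067[hold]; j=2 S=137.3456 intr=0.0000 cont=1.1034 V=1.1034[hold]  S*(2)=108.5467
k=1: j=0 S=115.1241 intr=6.6559 cont=8.5325 V=8.5325[hold]; j=1 S=129.4986 intr=0.0000 cont=2.7484 V=2.7484[hold]  S*(1)=-
k=0: j=0 S=122.1000 intr=0.0000 cont=5.3100 V=5.3100[hold]  S*(0)=-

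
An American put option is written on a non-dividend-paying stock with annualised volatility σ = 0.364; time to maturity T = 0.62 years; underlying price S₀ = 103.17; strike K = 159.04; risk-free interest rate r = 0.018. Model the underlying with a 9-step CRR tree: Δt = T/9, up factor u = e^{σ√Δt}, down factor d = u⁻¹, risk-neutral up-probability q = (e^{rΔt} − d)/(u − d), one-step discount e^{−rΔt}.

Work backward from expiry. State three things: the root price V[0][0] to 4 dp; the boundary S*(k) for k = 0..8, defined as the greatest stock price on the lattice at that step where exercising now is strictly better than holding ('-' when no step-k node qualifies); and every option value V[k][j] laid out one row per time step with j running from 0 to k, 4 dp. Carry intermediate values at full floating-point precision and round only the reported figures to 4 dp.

Δt=0.06889  u=1.10025  d=0.90888  q=0.48262  discount=0.99876
step 9 (expiry): payoffs max(K−S,0) = 115.3755 106.1818 95.0525 81.5798 65.2705 45.5271 21.6269 0.0000 0.0000 0.0000
step 8: (k=8,j=0): S=48.0419, (K−S)⁺=110.9981, hold=110.8010 ⇒ V=110.9981 exercise | (k=8,j=1): S=58.1572, (K−S)⁺=100.8828, hold=100.6857 ⇒ V=100.8828 exercise | (k=8,j=2): S=70.4023, (K−S)⁺=88.6377, hold=88.4406 ⇒ V=88.6377 exercise | (k=8,j=3): S=85.2256, (K−S)⁺=73.8144, hold=73.6173 ⇒ V=73.8144 exercise | (k=8,j=4): S=103.1700, (K−S)⁺=55.8700, hold=55.6729 ⇒ V=55.8700 exercise | (k=8,j=5): S=124.8926, (K−S)⁺=34.1474, hold=33.9503 ⇒ V=34.1474 exercise | (k=8,j=6): S=151.1889, (K−S)⁺=7.8511, hold=11.1755 ⇒ V=11.1755 continue | (k=8,j=7): S=183.0219, (K−S)⁺=0.0000, hold=0.0000 ⇒ V=0.0000 continue | (k=8,j=8): S=221.5574, (K−S)⁺=0.0000, hold=0.0000 ⇒ V=0.0000 continue  boundary S*=124.8926
step 7: (k=7,j=0): S=52.8582, (K−S)⁺=106.1818, hold=105.9847 ⇒ V=106.1818 exercise | (k=7,j=1): S=63.9875, (K−S)⁺=95.0525, hold=94.8554 ⇒ V=95.0525 exercise | (k=7,j=2): S=77.4602, (K−S)⁺=81.5798, hold=81.3827 ⇒ V=81.5798 exercise | (k=7,j=3): S=93.7695, (K−S)⁺=65.2705, hold=65.0734 ⇒ V=65.2705 exercise | (k=7,j=4): S=113.5129, (K−S)⁺=45.5271, hold=45.3301 ⇒ V=45.5271 exercise | (k=7,j=5): S=137.4131, (K−S)⁺=21.6269, hold=23.0322 ⇒ V=23.0322 continue | (k=7,j=6): S=166.3457, (K−S)⁺=0.0000, hold=5.7748 ⇒ V=5.7748 continue | (k=7,j=7): S=201.3700, (K−S)⁺=0.0000, hold=0.0000 ⇒ V=0.0000 continue  boundary S*=113.5129
step 6: (k=6,j=0): S=58.1572, (K−S)⁺=100.8828, hold=100.6857 ⇒ V=100.8828 exercise | (k=6,j=1): S=70.4023, (K−S)⁺=88.6377, hold=88.4406 ⇒ V=88.6377 exercise | (k=6,j=2): S=85.2256, (K−S)⁺=73.8144, hold=73.6173 ⇒ V=73.8144 exercise | (k=6,j=3): S=103.1700, (K−S)⁺=55.8700, hold=55.6729 ⇒ V=55.8700 exercise | (k=6,j=4): S=124.8926, (K−S)⁺=34.1474, hold=34.6277 ⇒ V=34.6277 continue | (k=6,j=5): S=151.1889, (K−S)⁺=7.8511, hold=14.6853 ⇒ V=14.6853 continue | (k=6,j=6): S=183.0219, (K−S)⁺=0.0000, hold=2.9841 ⇒ V=2.9841 continue  boundary S*=103.1700
step 5: (k=5,j=0): S=63.9875, (K−S)⁺=95.0525, hold=94.8554 ⇒ V=95.0525 exercise | (k=5,j=1): S=77.4602, (K−S)⁺=81.5798, hold=81.3827 ⇒ V=81.5798 exercise | (k=5,j=2): S=93.7695, (K−S)⁺=65.2705, hold=65.0734 ⇒ V=65.2705 exercise | (k=5,j=3): S=113.5129, (K−S)⁺=45.5271, hold=45.5616 ⇒ V=45.5616 continue | (k=5,j=4): S=137.4131, (K−S)⁺=21.6269, hold=24.9722 ⇒ V=24.9722 continue | (k=5,j=5): S=166.3457, (K−S)⁺=0.0000, hold=9.0269 ⇒ V=9.0269 continue  boundary S*=93.7695
step 4: (k=4,j=0): S=70.4023, (K−S)⁺=88.6377, hold=88.4406 ⇒ V=88.6377 exercise | (k=4,j=1): S=85.2256, (K−S)⁺=73.8144, hold=73.6173 ⇒ V=73.8144 exercise | (k=4,j=2): S=103.1700, (K−S)⁺=55.8700, hold=55.6895 ⇒ V=55.8700 exercise | (k=4,j=3): S=124.8926, (K−S)⁺=34.1474, hold=35.5806 ⇒ V=35.5806 continue | (k=4,j=4): S=151.1889, (K−S)⁺=7.8511, hold=17.2553 ⇒ V=17.2553 continue  boundary S*=103.1700
step 3: (k=3,j=0): S=77.4602, (K−S)⁺=81.5798, hold=81.3827 ⇒ V=81.5798 exercise | (k=3,j=1): S=93.7695, (K−S)⁺=65.2705, hold=65.0734 ⇒ V=65.2705 exercise | (k=3,j=2): S=113.5129, (K−S)⁺=45.5271, hold=46.0209 ⇒ V=46.0209 continue | (k=3,j=3): S=137.4131, (K−S)⁺=21.6269, hold=26.7034 ⇒ V=26.7034 continue  boundary S*=93.7695
step 2: (k=2,j=0): S=85.2256, (K−S)⁺=73.8144, hold=73.6173 ⇒ V=73.8144 exercise | (k=2,j=1): S=103.1700, (K−S)⁺=55.8700, hold=55.9109 ⇒ V=55.9109 continue | (k=2,j=2): S=124.8926, (K−S)⁺=34.1474, hold=36.6524 ⇒ V=36.6524 continue  boundary S*=85.2256
step 1: (k=1,j=0): S=93.7695, (K−S)⁺=65.2705, hold=65.0931 ⇒ V=65.2705 exercise | (k=1,j=1): S=113.5129, (K−S)⁺=45.5271, hold=46.5587 ⇒ V=46.5587 continue  boundary S*=93.7695
step 0: (k=0,j=0): S=103.1700, (K−S)⁺=55.8700, hold=56.1701 ⇒ V=56.1701 continue  boundary S*=-

price = 56.1701
boundary = - 93.7695 85.2256 93.7695 103.1700 93.7695 103.1700 113.5129 124.8926
tree:
56.1701
65.2705 46.5587
73.8144 55.9109 36.6524
81.5798 65.2705 46.0209 26.7034
88.6377 73.8144 55.8700 35.5806 17.2553
95.0525 81.5798 65.2705 45.5616 24.9722 9.0269
100.8828 88.6377 73.8144 55.8700 34.6277 14.6853 2.9841
106.1818 95.0525 81.5798 65.2705 45.5271 23.0322 5.7748 0.0000
110.9981 100.8828 88.6377 73.8144 55.8700 34.1474 11.1755 0.0000 0.0000
115.3755 106.1818 95.0525 81.5798 65.2705 45.5271 21.6269 0.0000 0.0000 0.0000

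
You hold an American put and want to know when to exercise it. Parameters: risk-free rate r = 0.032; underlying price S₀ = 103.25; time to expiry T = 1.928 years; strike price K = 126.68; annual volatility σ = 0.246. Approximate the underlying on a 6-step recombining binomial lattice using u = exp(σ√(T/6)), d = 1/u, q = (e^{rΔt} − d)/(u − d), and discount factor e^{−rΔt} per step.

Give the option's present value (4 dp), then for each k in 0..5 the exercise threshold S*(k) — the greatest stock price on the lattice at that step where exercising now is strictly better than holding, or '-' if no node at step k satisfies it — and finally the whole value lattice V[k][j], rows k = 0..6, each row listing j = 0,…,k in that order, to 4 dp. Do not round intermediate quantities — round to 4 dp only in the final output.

Δt=0.32133, u=1.14964, d=0.86984, q=0.50213, disc=e^(-rΔt)=0.98977
k=6 terminal: V=max(K-S,0) → 81.9581 67.5724 48.5592 23.4300 0.0000 0.0000 0.0000
k=5: j=0 S=51.4141 intr=75.2659 cont=73.9700 V=75.2659[EX]; j=1 S=67.9525 intr=58.7275 cont=57.4316 V=58.7275[EX]; j=2 S=89.8108 intr=36.8692 cont=35.5733 V=36.8692[EX]; j=3 S=118.7003 intr=7.9797 cont=11.5457 V=11.5457[hold]; j=4 S=156.8826 intr=0.0000 cont=0.0000 V=0.0000[hold]; j=5 S=207.3471 intr=0.0000 cont=0.0000 V=0.0000[hold]  S*(5)=89.8108
k=4: j=0 S=59.1076 intr=67.5724 cont=66.2764 V=67.5724[EX]; j=1 S=78.1208 intr=48.5592 cont=47.2632 V=48.5592[EX]; j=2 S=103.2500 intr=23.4300 cont=23.9063 V=23.9063[hold]; j=3 S=136.4625 intr=0.0000 cont=5.6894 V=5.6894[hold]; j=4 S=180.3584 intr=0.0000 cont=0.0000 V=0.0000[hold]  S*(4)=78.1208
k=3: j=0 S=67.9525 intr=58.7275 cont=57.4316 V=58.7275[EX]; j=1 S=89.8108 intr=36.8692 cont=35.8100 V=36.8692[EX]; j=2 S=118.7003 intr=7.9797 cont=14.6080 V=14.6080[hold]; j=3 S=156.8826 intr=0.0000 cont=2.8036 V=2.8036[hold]  S*(3)=89.8108
k=2: j=0 S=78.1208 intr=48.5592 cont=47.2632 V=48.5592[EX]; j=1 S=103.2500 intr=23.4300 cont=25.4283 V=25.4283[hold]; j=2 S=136.4625 intr=0.0000 cont=8.5918 V=8.5918[hold]  S*(2)=78.1208
k=1: j=0 S=89.8108 intr=36.8692 cont=36.5664 V=36.8692[EX]; j=1 S=118.7003 intr=7.9797 cont=16.8005 V=16.8005[hold]  S*(1)=89.8108
k=0: j=0 S=103.2500 intr=23.4300 cont=26.5179 V=26.5179[hold]  S*(0)=-

price = 26.5179
boundary = - 89.8108 78.1208 89.8108 78.1208 89.8108
tree:
26.5179
36.8692 16.8005
48.5592 25.4283 8.5918
58.7275 36.8692 14.6080 2.8036
67.5724 48.5592 23.9063 5.6894 0.0000
75.2659 58.7275 36.8692 11.5457 0.0000 0.0000
81.9581 67.5724 48.5592 23.4300 0.0000 0.0000 0.0000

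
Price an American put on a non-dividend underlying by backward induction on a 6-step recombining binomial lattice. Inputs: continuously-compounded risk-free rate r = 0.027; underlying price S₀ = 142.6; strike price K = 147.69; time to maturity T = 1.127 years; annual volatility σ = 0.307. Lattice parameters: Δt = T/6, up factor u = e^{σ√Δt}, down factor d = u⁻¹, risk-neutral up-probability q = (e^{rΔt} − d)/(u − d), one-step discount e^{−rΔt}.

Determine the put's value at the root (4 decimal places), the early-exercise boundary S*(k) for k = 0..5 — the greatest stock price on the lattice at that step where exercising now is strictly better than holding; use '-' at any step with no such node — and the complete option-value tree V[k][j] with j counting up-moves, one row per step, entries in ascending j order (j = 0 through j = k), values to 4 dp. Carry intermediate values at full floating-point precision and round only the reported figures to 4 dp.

Δt=0.18783  u=1.14231  d=0.87542  q=0.48584  discount=0.99494
step 6 (expiry): payoffs max(K−S,0) = 83.5078 63.9404 38.4074 5.0900 0.0000 0.0000 0.0000
step 5: (k=5,j=0): S=73.3160, (K−S)⁺=74.3740, hold=73.6269 ⇒ V=74.3740 exercise | (k=5,j=1): S=95.6681, (K−S)⁺=52.0219, hold=51.2748 ⇒ V=52.0219 exercise | (k=5,j=2): S=124.8347, (K−S)⁺=22.8553, hold=22.1082 ⇒ V=22.8553 exercise | (k=5,j=3): S=162.8935, (K−S)⁺=0.0000, hold=2.6039 ⇒ V=2.6039 continue | (k=5,j=4): S=212.5554, (K−S)⁺=0.0000, hold=0.0000 ⇒ V=0.0000 continue | (k=5,j=5): S=277.3579, (K−S)⁺=0.0000, hold=0.0000 ⇒ V=0.0000 continue  boundary S*=124.8347
step 4: (k=4,j=0): S=83.7496, (K−S)⁺=63.9404, hold=63.1933 ⇒ V=63.9404 exercise | (k=4,j=1): S=109.2826, (K−S)⁺=38.4074, hold=37.6603 ⇒ V=38.4074 exercise | (k=4,j=2): S=142.6000, (K−S)⁺=5.0900, hold=12.9506 ⇒ V=12.9506 continue | (k=4,j=3): S=186.0749, (K−S)⁺=0.0000, hold=1.3320 ⇒ V=1.3320 continue | (k=4,j=4): S=242.8042, (K−S)⁺=0.0000, hold=0.0000 ⇒ V=0.0000 continue  boundary S*=109.2826
step 3: (k=3,j=0): S=95.6681, (K−S)⁺=52.0219, hold=51.2748 ⇒ V=52.0219 exercise | (k=3,j=1): S=124.8347, (K−S)⁺=22.8553, hold=25.9078 ⇒ V=25.9078 continue | (k=3,j=2): S=162.8935, (K−S)⁺=0.0000, hold=7.2689 ⇒ V=7.2689 continue | (k=3,j=3): S=212.5554, (K−S)⁺=0.0000, hold=0.6814 ⇒ V=0.6814 continue  boundary S*=95.6681
step 2: (k=2,j=0): S=109.2826, (K−S)⁺=38.4074, hold=39.1358 ⇒ V=39.1358 continue | (k=2,j=1): S=142.6000, (K−S)⁺=5.0900, hold=16.7671 ⇒ V=16.7671 continue | (k=2,j=2): S=186.0749, (K−S)⁺=0.0000, hold=4.0479 ⇒ V=4.0479 continue  boundary S*=-
step 1: (k=1,j=0): S=124.8347, (K−S)⁺=22.8553, hold=28.1253 ⇒ V=28.1253 continue | (k=1,j=1): S=162.8935, (K−S)⁺=0.0000, hold=10.5341 ⇒ V=10.5341 continue  boundary S*=-
step 0: (k=0,j=0): S=142.6000, (K−S)⁺=5.0900, hold=19.4798 ⇒ V=19.4798 continue  boundary S*=-

price = 19.4798
boundary = - - - 95.6681 109.2826 124.8347
tree:
19.4798
28.1253 10.5341
39.1358 16.7671 4.0479
52.0219 25.9078 7.2689 0.6814
63.9404 38.4074 12.9506 1.3320 0.0000
74.3740 52.0219 22.8553 2.6039 0.0000 0.0000
83.5078 63.9404 38.4074 5.0900 0.0000 0.0000 0.0000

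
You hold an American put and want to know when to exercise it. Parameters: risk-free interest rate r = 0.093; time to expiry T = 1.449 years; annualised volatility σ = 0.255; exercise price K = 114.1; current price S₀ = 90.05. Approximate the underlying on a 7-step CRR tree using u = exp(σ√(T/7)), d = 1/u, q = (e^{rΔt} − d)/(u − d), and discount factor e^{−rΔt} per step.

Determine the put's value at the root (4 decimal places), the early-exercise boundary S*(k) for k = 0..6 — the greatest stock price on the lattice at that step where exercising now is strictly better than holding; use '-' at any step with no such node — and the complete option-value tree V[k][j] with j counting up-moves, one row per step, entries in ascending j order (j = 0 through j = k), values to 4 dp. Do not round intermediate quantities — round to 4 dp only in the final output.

Δt=0.20700  u=1.12302  d=0.89046  q=0.55461  discount=0.98093
step 7 (expiry): payoffs max(K−S,0) = 74.1256 63.6857 50.5192 33.9141 12.9724 0.0000 0.0000 0.0000
step 6: (k=6,j=0): S=44.8919, (K−S)⁺=69.2081, hold=67.0326 ⇒ V=69.2081 exercise | (k=6,j=1): S=56.6161, (K−S)⁺=57.4839, hold=55.3084 ⇒ V=57.4839 exercise | (k=6,j=2): S=71.4022, (K−S)⁺=42.6978, hold=40.5222 ⇒ V=42.6978 exercise | (k=6,j=3): S=90.0500, (K−S)⁺=24.0500, hold=21.8745 ⇒ V=24.0500 exercise | (k=6,j=4): S=113.5679, (K−S)⁺=0.5321, hold=5.6676 ⇒ V=5.6676 continue | (k=6,j=5): S=143.2279, (K−S)⁺=0.0000, hold=0.0000 ⇒ V=0.0000 continue | (k=6,j=6): S=180.6340, (K−S)⁺=0.0000, hold=0.0000 ⇒ V=0.0000 continue  boundary S*=90.0500
step 5: (k=5,j=0): S=50.4143, (K−S)⁺=63.6857, hold=61.5102 ⇒ V=63.6857 exercise | (k=5,j=1): S=63.5808, (K−S)⁺=50.5192, hold=48.3437 ⇒ V=50.5192 exercise | (k=5,j=2): S=80.1859, (K−S)⁺=33.9141, hold=31.7386 ⇒ V=33.9141 exercise | (k=5,j=3): S=101.1276, (K−S)⁺=12.9724, hold=13.5908 ⇒ V=13.5908 continue | (k=5,j=4): S=127.5386, (K−S)⁺=0.0000, hold=2.4762 ⇒ V=2.4762 continue | (k=5,j=5): S=160.8472, (K−S)⁺=0.0000, hold=0.0000 ⇒ V=0.0000 continue  boundary S*=80.1859
step 4: (k=4,j=0): S=56.6161, (K−S)⁺=57.4839, hold=55.3084 ⇒ V=57.4839 exercise | (k=4,j=1): S=71.4022, (K−S)⁺=42.6978, hold=40.5222 ⇒ V=42.6978 exercise | (k=4,j=2): S=90.0500, (K−S)⁺=24.0500, hold=22.2109 ⇒ V=24.0500 exercise | (k=4,j=3): S=113.5679, (K−S)⁺=0.5321, hold=7.2849 ⇒ V=7.2849 continue | (k=4,j=4): S=143.2279, (K−S)⁺=0.0000, hold=1.0818 ⇒ V=1.0818 continue  boundary S*=90.0500
step 3: (k=3,j=0): S=63.5808, (K−S)⁺=50.5192, hold=48.3437 ⇒ V=50.5192 exercise | (k=3,j=1): S=80.1859, (K−S)⁺=33.9141, hold=31.7386 ⇒ V=33.9141 exercise | (k=3,j=2): S=101.1276, (K−S)⁺=12.9724, hold=14.4706 ⇒ V=14.4706 continue | (k=3,j=3): S=127.5386, (K−S)⁺=0.0000, hold=3.7713 ⇒ V=3.7713 continue  boundary S*=80.1859
step 2: (k=2,j=0): S=71.4022, (K−S)⁺=42.6978, hold=40.5222 ⇒ V=42.6978 exercise | (k=2,j=1): S=90.0500, (K−S)⁺=24.0500, hold=22.6896 ⇒ V=24.0500 exercise | (k=2,j=2): S=113.5679, (K−S)⁺=0.5321, hold=8.3739 ⇒ V=8.3739 continue  boundary S*=90.0500
step 1: (k=1,j=0): S=80.1859, (K−S)⁺=33.9141, hold=31.7386 ⇒ V=33.9141 exercise | (k=1,j=1): S=101.1276, (K−S)⁺=12.9724, hold=15.0631 ⇒ V=15.0631 continue  boundary S*=80.1859
step 0: (k=0,j=0): S=90.0500, (K−S)⁺=24.0500, hold=23.0119 ⇒ V=24.0500 exercise  boundary S*=90.0500

price = 24.0500
boundary = 90.0500 80.1859 90.0500 80.1859 90.0500 80.1859 90.0500
tree:
24.0500
33.9141 15.0631
42.6978 24.0500 8.3739
50.5192 33.9141 14.4706 3.7713
57.4839 42.6978 24.0500 7.2849 1.0818
63.6857 50.5192 33.9141 13.5908 2.4762 0.0000
69.2081 57.4839 42.6978 24.0500 5.6676 0.0000 0.0000
74.1256 63.6857 50.5192 33.9141 12.9724 0.0000 0.0000 0.0000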